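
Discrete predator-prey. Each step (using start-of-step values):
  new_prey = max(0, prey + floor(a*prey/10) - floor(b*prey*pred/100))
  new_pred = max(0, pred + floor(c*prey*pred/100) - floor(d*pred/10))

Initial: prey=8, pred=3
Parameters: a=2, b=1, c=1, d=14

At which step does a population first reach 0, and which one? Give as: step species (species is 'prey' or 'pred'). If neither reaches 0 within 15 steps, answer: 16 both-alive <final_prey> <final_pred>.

Answer: 1 pred

Derivation:
Step 1: prey: 8+1-0=9; pred: 3+0-4=0
First extinction: pred at step 1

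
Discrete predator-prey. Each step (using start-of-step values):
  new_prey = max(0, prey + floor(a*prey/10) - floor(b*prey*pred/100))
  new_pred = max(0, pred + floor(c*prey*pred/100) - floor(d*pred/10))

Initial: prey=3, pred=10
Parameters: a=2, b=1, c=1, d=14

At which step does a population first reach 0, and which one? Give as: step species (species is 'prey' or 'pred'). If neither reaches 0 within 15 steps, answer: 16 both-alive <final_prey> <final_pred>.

Answer: 1 pred

Derivation:
Step 1: prey: 3+0-0=3; pred: 10+0-14=0
First extinction: pred at step 1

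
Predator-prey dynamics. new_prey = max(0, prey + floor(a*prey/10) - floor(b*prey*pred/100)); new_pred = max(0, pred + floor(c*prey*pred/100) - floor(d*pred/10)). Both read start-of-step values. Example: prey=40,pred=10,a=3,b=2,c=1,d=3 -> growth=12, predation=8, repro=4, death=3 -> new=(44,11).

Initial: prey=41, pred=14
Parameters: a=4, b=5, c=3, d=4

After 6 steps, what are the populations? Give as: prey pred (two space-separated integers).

Answer: 0 6

Derivation:
Step 1: prey: 41+16-28=29; pred: 14+17-5=26
Step 2: prey: 29+11-37=3; pred: 26+22-10=38
Step 3: prey: 3+1-5=0; pred: 38+3-15=26
Step 4: prey: 0+0-0=0; pred: 26+0-10=16
Step 5: prey: 0+0-0=0; pred: 16+0-6=10
Step 6: prey: 0+0-0=0; pred: 10+0-4=6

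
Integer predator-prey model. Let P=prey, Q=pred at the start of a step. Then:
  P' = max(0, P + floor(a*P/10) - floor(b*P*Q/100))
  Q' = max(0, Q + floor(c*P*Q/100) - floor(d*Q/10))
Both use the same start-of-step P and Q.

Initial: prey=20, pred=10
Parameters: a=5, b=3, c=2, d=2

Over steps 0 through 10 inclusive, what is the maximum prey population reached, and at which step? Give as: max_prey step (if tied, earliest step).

Step 1: prey: 20+10-6=24; pred: 10+4-2=12
Step 2: prey: 24+12-8=28; pred: 12+5-2=15
Step 3: prey: 28+14-12=30; pred: 15+8-3=20
Step 4: prey: 30+15-18=27; pred: 20+12-4=28
Step 5: prey: 27+13-22=18; pred: 28+15-5=38
Step 6: prey: 18+9-20=7; pred: 38+13-7=44
Step 7: prey: 7+3-9=1; pred: 44+6-8=42
Step 8: prey: 1+0-1=0; pred: 42+0-8=34
Step 9: prey: 0+0-0=0; pred: 34+0-6=28
Step 10: prey: 0+0-0=0; pred: 28+0-5=23
Max prey = 30 at step 3

Answer: 30 3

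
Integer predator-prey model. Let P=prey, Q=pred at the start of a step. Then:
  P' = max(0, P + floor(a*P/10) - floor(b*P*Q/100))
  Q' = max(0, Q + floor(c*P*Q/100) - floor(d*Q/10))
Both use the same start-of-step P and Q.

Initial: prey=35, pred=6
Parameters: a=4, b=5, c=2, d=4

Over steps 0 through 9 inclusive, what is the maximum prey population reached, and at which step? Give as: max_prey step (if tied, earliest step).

Answer: 39 1

Derivation:
Step 1: prey: 35+14-10=39; pred: 6+4-2=8
Step 2: prey: 39+15-15=39; pred: 8+6-3=11
Step 3: prey: 39+15-21=33; pred: 11+8-4=15
Step 4: prey: 33+13-24=22; pred: 15+9-6=18
Step 5: prey: 22+8-19=11; pred: 18+7-7=18
Step 6: prey: 11+4-9=6; pred: 18+3-7=14
Step 7: prey: 6+2-4=4; pred: 14+1-5=10
Step 8: prey: 4+1-2=3; pred: 10+0-4=6
Step 9: prey: 3+1-0=4; pred: 6+0-2=4
Max prey = 39 at step 1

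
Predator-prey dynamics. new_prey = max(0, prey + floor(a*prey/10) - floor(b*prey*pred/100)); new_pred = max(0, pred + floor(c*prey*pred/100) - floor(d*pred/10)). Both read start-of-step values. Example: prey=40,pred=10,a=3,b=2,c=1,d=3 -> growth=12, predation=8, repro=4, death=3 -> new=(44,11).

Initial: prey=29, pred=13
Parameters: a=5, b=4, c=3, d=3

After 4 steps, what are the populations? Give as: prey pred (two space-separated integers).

Step 1: prey: 29+14-15=28; pred: 13+11-3=21
Step 2: prey: 28+14-23=19; pred: 21+17-6=32
Step 3: prey: 19+9-24=4; pred: 32+18-9=41
Step 4: prey: 4+2-6=0; pred: 41+4-12=33

Answer: 0 33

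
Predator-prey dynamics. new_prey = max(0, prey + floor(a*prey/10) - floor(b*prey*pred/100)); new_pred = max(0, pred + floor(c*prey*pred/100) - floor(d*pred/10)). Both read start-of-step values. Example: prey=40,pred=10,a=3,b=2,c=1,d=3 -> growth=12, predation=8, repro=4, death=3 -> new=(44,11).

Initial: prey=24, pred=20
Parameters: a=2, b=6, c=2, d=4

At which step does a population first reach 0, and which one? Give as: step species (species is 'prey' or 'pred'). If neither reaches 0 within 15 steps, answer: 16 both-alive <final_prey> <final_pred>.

Step 1: prey: 24+4-28=0; pred: 20+9-8=21
First extinction: prey at step 1

Answer: 1 prey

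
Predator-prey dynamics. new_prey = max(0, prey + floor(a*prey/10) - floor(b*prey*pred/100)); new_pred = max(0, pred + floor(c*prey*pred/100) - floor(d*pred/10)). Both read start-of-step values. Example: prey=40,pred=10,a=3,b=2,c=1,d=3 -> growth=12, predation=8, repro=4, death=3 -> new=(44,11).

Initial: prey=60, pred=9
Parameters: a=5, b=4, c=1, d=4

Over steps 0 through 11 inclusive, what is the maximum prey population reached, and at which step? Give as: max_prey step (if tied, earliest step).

Step 1: prey: 60+30-21=69; pred: 9+5-3=11
Step 2: prey: 69+34-30=73; pred: 11+7-4=14
Step 3: prey: 73+36-40=69; pred: 14+10-5=19
Step 4: prey: 69+34-52=51; pred: 19+13-7=25
Step 5: prey: 51+25-51=25; pred: 25+12-10=27
Step 6: prey: 25+12-27=10; pred: 27+6-10=23
Step 7: prey: 10+5-9=6; pred: 23+2-9=16
Step 8: prey: 6+3-3=6; pred: 16+0-6=10
Step 9: prey: 6+3-2=7; pred: 10+0-4=6
Step 10: prey: 7+3-1=9; pred: 6+0-2=4
Step 11: prey: 9+4-1=12; pred: 4+0-1=3
Max prey = 73 at step 2

Answer: 73 2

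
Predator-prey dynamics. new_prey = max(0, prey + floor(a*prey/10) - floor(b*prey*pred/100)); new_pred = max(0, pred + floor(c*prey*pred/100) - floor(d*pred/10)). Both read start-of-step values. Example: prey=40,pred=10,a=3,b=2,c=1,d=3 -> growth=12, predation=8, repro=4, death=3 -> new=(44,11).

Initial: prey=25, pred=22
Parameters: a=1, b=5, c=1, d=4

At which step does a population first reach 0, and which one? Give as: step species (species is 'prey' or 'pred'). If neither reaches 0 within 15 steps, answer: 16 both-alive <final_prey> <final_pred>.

Answer: 1 prey

Derivation:
Step 1: prey: 25+2-27=0; pred: 22+5-8=19
First extinction: prey at step 1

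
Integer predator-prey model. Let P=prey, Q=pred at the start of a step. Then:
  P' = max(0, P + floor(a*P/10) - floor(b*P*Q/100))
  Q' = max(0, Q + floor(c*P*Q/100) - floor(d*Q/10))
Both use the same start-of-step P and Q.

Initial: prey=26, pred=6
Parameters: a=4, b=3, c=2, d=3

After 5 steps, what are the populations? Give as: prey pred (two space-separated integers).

Answer: 25 34

Derivation:
Step 1: prey: 26+10-4=32; pred: 6+3-1=8
Step 2: prey: 32+12-7=37; pred: 8+5-2=11
Step 3: prey: 37+14-12=39; pred: 11+8-3=16
Step 4: prey: 39+15-18=36; pred: 16+12-4=24
Step 5: prey: 36+14-25=25; pred: 24+17-7=34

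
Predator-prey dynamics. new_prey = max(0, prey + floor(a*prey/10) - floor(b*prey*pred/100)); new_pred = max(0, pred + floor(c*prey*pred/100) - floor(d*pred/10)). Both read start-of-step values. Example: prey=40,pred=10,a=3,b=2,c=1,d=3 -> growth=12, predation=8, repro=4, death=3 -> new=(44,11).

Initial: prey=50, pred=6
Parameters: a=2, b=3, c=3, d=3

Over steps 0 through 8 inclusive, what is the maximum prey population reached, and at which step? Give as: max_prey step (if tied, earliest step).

Answer: 51 1

Derivation:
Step 1: prey: 50+10-9=51; pred: 6+9-1=14
Step 2: prey: 51+10-21=40; pred: 14+21-4=31
Step 3: prey: 40+8-37=11; pred: 31+37-9=59
Step 4: prey: 11+2-19=0; pred: 59+19-17=61
Step 5: prey: 0+0-0=0; pred: 61+0-18=43
Step 6: prey: 0+0-0=0; pred: 43+0-12=31
Step 7: prey: 0+0-0=0; pred: 31+0-9=22
Step 8: prey: 0+0-0=0; pred: 22+0-6=16
Max prey = 51 at step 1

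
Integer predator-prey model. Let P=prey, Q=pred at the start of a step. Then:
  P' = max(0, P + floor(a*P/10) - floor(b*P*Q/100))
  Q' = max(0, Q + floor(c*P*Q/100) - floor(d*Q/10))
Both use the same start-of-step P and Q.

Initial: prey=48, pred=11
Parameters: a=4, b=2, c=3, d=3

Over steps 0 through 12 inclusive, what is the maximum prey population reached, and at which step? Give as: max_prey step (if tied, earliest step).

Step 1: prey: 48+19-10=57; pred: 11+15-3=23
Step 2: prey: 57+22-26=53; pred: 23+39-6=56
Step 3: prey: 53+21-59=15; pred: 56+89-16=129
Step 4: prey: 15+6-38=0; pred: 129+58-38=149
Step 5: prey: 0+0-0=0; pred: 149+0-44=105
Step 6: prey: 0+0-0=0; pred: 105+0-31=74
Step 7: prey: 0+0-0=0; pred: 74+0-22=52
Step 8: prey: 0+0-0=0; pred: 52+0-15=37
Step 9: prey: 0+0-0=0; pred: 37+0-11=26
Step 10: prey: 0+0-0=0; pred: 26+0-7=19
Step 11: prey: 0+0-0=0; pred: 19+0-5=14
Step 12: prey: 0+0-0=0; pred: 14+0-4=10
Max prey = 57 at step 1

Answer: 57 1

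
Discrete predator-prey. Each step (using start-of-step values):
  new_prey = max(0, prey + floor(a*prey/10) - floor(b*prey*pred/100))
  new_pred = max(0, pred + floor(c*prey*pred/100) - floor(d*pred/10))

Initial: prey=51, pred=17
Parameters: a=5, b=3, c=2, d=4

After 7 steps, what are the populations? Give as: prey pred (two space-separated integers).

Answer: 0 9

Derivation:
Step 1: prey: 51+25-26=50; pred: 17+17-6=28
Step 2: prey: 50+25-42=33; pred: 28+28-11=45
Step 3: prey: 33+16-44=5; pred: 45+29-18=56
Step 4: prey: 5+2-8=0; pred: 56+5-22=39
Step 5: prey: 0+0-0=0; pred: 39+0-15=24
Step 6: prey: 0+0-0=0; pred: 24+0-9=15
Step 7: prey: 0+0-0=0; pred: 15+0-6=9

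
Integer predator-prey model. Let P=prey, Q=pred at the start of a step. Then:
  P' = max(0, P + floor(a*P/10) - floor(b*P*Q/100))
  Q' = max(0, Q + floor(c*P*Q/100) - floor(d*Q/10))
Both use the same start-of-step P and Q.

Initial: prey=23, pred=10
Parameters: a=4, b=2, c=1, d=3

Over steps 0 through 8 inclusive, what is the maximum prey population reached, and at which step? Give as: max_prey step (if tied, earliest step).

Step 1: prey: 23+9-4=28; pred: 10+2-3=9
Step 2: prey: 28+11-5=34; pred: 9+2-2=9
Step 3: prey: 34+13-6=41; pred: 9+3-2=10
Step 4: prey: 41+16-8=49; pred: 10+4-3=11
Step 5: prey: 49+19-10=58; pred: 11+5-3=13
Step 6: prey: 58+23-15=66; pred: 13+7-3=17
Step 7: prey: 66+26-22=70; pred: 17+11-5=23
Step 8: prey: 70+28-32=66; pred: 23+16-6=33
Max prey = 70 at step 7

Answer: 70 7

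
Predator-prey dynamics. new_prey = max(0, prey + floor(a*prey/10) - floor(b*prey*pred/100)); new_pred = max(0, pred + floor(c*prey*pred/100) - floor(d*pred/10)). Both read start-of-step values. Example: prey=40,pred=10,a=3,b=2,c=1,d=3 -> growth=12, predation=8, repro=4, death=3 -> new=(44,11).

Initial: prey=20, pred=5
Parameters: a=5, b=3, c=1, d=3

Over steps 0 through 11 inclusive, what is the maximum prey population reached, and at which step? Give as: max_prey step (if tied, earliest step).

Answer: 123 7

Derivation:
Step 1: prey: 20+10-3=27; pred: 5+1-1=5
Step 2: prey: 27+13-4=36; pred: 5+1-1=5
Step 3: prey: 36+18-5=49; pred: 5+1-1=5
Step 4: prey: 49+24-7=66; pred: 5+2-1=6
Step 5: prey: 66+33-11=88; pred: 6+3-1=8
Step 6: prey: 88+44-21=111; pred: 8+7-2=13
Step 7: prey: 111+55-43=123; pred: 13+14-3=24
Step 8: prey: 123+61-88=96; pred: 24+29-7=46
Step 9: prey: 96+48-132=12; pred: 46+44-13=77
Step 10: prey: 12+6-27=0; pred: 77+9-23=63
Step 11: prey: 0+0-0=0; pred: 63+0-18=45
Max prey = 123 at step 7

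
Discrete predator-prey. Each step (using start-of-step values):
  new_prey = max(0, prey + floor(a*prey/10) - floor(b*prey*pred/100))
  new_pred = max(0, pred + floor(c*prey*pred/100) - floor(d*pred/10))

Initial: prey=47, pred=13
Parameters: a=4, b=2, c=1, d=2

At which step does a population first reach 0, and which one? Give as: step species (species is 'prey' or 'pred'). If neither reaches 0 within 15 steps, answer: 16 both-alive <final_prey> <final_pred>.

Answer: 16 both-alive 1 9

Derivation:
Step 1: prey: 47+18-12=53; pred: 13+6-2=17
Step 2: prey: 53+21-18=56; pred: 17+9-3=23
Step 3: prey: 56+22-25=53; pred: 23+12-4=31
Step 4: prey: 53+21-32=42; pred: 31+16-6=41
Step 5: prey: 42+16-34=24; pred: 41+17-8=50
Step 6: prey: 24+9-24=9; pred: 50+12-10=52
Step 7: prey: 9+3-9=3; pred: 52+4-10=46
Step 8: prey: 3+1-2=2; pred: 46+1-9=38
Step 9: prey: 2+0-1=1; pred: 38+0-7=31
Step 10: prey: 1+0-0=1; pred: 31+0-6=25
Step 11: prey: 1+0-0=1; pred: 25+0-5=20
Step 12: prey: 1+0-0=1; pred: 20+0-4=16
Step 13: prey: 1+0-0=1; pred: 16+0-3=13
Step 14: prey: 1+0-0=1; pred: 13+0-2=11
Step 15: prey: 1+0-0=1; pred: 11+0-2=9
No extinction within 15 steps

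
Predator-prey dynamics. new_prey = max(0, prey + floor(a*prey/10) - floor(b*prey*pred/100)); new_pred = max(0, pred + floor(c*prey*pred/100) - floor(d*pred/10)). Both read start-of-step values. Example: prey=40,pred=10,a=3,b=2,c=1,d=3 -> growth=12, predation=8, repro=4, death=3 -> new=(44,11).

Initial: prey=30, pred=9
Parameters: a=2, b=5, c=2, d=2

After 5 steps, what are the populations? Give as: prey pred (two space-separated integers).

Step 1: prey: 30+6-13=23; pred: 9+5-1=13
Step 2: prey: 23+4-14=13; pred: 13+5-2=16
Step 3: prey: 13+2-10=5; pred: 16+4-3=17
Step 4: prey: 5+1-4=2; pred: 17+1-3=15
Step 5: prey: 2+0-1=1; pred: 15+0-3=12

Answer: 1 12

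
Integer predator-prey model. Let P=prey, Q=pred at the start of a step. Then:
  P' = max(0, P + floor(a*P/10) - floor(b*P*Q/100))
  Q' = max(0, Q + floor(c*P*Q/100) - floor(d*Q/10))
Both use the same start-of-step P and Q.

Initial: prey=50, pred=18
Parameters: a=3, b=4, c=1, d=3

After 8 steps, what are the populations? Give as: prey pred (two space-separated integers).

Answer: 2 4

Derivation:
Step 1: prey: 50+15-36=29; pred: 18+9-5=22
Step 2: prey: 29+8-25=12; pred: 22+6-6=22
Step 3: prey: 12+3-10=5; pred: 22+2-6=18
Step 4: prey: 5+1-3=3; pred: 18+0-5=13
Step 5: prey: 3+0-1=2; pred: 13+0-3=10
Step 6: prey: 2+0-0=2; pred: 10+0-3=7
Step 7: prey: 2+0-0=2; pred: 7+0-2=5
Step 8: prey: 2+0-0=2; pred: 5+0-1=4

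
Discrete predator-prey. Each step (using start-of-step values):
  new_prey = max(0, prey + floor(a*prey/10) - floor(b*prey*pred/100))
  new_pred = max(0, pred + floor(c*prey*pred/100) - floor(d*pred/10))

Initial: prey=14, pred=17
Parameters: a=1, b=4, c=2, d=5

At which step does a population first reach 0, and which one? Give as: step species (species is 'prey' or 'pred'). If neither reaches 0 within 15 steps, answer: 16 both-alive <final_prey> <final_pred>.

Answer: 16 both-alive 3 1

Derivation:
Step 1: prey: 14+1-9=6; pred: 17+4-8=13
Step 2: prey: 6+0-3=3; pred: 13+1-6=8
Step 3: prey: 3+0-0=3; pred: 8+0-4=4
Step 4: prey: 3+0-0=3; pred: 4+0-2=2
Step 5: prey: 3+0-0=3; pred: 2+0-1=1
Step 6: prey: 3+0-0=3; pred: 1+0-0=1
Steps 7-15: state stable at prey=3, pred=1 (no change)
No extinction within 15 steps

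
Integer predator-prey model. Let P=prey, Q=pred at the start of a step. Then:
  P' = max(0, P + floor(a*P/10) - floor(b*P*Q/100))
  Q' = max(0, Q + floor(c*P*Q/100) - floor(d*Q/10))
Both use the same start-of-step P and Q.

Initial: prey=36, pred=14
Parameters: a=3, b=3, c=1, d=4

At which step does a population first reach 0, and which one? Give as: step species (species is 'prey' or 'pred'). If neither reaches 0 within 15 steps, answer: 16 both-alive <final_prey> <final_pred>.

Step 1: prey: 36+10-15=31; pred: 14+5-5=14
Step 2: prey: 31+9-13=27; pred: 14+4-5=13
Step 3: prey: 27+8-10=25; pred: 13+3-5=11
Step 4: prey: 25+7-8=24; pred: 11+2-4=9
Step 5: prey: 24+7-6=25; pred: 9+2-3=8
Step 6: prey: 25+7-6=26; pred: 8+2-3=7
Step 7: prey: 26+7-5=28; pred: 7+1-2=6
Step 8: prey: 28+8-5=31; pred: 6+1-2=5
Step 9: prey: 31+9-4=36; pred: 5+1-2=4
Step 10: prey: 36+10-4=42; pred: 4+1-1=4
Step 11: prey: 42+12-5=49; pred: 4+1-1=4
Step 12: prey: 49+14-5=58; pred: 4+1-1=4
Step 13: prey: 58+17-6=69; pred: 4+2-1=5
Step 14: prey: 69+20-10=79; pred: 5+3-2=6
Step 15: prey: 79+23-14=88; pred: 6+4-2=8
No extinction within 15 steps

Answer: 16 both-alive 88 8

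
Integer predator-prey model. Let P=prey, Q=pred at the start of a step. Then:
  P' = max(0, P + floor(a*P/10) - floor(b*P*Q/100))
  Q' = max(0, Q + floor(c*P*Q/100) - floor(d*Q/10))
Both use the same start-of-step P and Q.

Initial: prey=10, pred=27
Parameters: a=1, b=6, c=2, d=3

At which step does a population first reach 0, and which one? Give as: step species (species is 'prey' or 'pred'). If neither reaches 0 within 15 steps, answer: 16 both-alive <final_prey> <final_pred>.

Step 1: prey: 10+1-16=0; pred: 27+5-8=24
First extinction: prey at step 1

Answer: 1 prey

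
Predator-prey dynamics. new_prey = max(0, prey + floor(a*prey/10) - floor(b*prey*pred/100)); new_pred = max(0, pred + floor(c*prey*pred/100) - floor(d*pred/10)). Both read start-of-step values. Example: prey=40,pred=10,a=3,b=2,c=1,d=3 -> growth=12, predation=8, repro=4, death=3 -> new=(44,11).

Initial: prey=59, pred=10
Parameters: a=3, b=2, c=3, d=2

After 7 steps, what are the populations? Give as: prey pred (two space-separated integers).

Answer: 0 68

Derivation:
Step 1: prey: 59+17-11=65; pred: 10+17-2=25
Step 2: prey: 65+19-32=52; pred: 25+48-5=68
Step 3: prey: 52+15-70=0; pred: 68+106-13=161
Step 4: prey: 0+0-0=0; pred: 161+0-32=129
Step 5: prey: 0+0-0=0; pred: 129+0-25=104
Step 6: prey: 0+0-0=0; pred: 104+0-20=84
Step 7: prey: 0+0-0=0; pred: 84+0-16=68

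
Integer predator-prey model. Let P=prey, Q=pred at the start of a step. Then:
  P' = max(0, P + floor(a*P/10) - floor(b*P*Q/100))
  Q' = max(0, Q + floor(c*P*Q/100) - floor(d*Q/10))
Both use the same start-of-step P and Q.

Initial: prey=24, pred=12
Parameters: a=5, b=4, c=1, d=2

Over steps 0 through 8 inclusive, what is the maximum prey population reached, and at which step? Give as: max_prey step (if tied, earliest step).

Answer: 25 1

Derivation:
Step 1: prey: 24+12-11=25; pred: 12+2-2=12
Step 2: prey: 25+12-12=25; pred: 12+3-2=13
Step 3: prey: 25+12-13=24; pred: 13+3-2=14
Step 4: prey: 24+12-13=23; pred: 14+3-2=15
Step 5: prey: 23+11-13=21; pred: 15+3-3=15
Step 6: prey: 21+10-12=19; pred: 15+3-3=15
Step 7: prey: 19+9-11=17; pred: 15+2-3=14
Step 8: prey: 17+8-9=16; pred: 14+2-2=14
Max prey = 25 at step 1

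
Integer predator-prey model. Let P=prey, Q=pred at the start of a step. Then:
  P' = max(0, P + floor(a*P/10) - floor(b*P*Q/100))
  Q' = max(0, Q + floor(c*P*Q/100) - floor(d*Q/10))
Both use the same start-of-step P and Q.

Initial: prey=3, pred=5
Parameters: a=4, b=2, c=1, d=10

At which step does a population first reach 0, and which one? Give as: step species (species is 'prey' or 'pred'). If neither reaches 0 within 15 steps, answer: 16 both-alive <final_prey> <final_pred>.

Answer: 1 pred

Derivation:
Step 1: prey: 3+1-0=4; pred: 5+0-5=0
First extinction: pred at step 1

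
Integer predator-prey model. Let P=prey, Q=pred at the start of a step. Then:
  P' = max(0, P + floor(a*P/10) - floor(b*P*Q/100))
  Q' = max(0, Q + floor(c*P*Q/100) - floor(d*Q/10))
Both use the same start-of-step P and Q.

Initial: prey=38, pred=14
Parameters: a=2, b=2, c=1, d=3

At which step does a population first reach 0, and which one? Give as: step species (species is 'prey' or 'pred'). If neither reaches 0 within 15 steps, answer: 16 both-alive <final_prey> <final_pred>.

Step 1: prey: 38+7-10=35; pred: 14+5-4=15
Step 2: prey: 35+7-10=32; pred: 15+5-4=16
Step 3: prey: 32+6-10=28; pred: 16+5-4=17
Step 4: prey: 28+5-9=24; pred: 17+4-5=16
Step 5: prey: 24+4-7=21; pred: 16+3-4=15
Step 6: prey: 21+4-6=19; pred: 15+3-4=14
Step 7: prey: 19+3-5=17; pred: 14+2-4=12
Step 8: prey: 17+3-4=16; pred: 12+2-3=11
Step 9: prey: 16+3-3=16; pred: 11+1-3=9
Step 10: prey: 16+3-2=17; pred: 9+1-2=8
Step 11: prey: 17+3-2=18; pred: 8+1-2=7
Step 12: prey: 18+3-2=19; pred: 7+1-2=6
Step 13: prey: 19+3-2=20; pred: 6+1-1=6
Step 14: prey: 20+4-2=22; pred: 6+1-1=6
Step 15: prey: 22+4-2=24; pred: 6+1-1=6
No extinction within 15 steps

Answer: 16 both-alive 24 6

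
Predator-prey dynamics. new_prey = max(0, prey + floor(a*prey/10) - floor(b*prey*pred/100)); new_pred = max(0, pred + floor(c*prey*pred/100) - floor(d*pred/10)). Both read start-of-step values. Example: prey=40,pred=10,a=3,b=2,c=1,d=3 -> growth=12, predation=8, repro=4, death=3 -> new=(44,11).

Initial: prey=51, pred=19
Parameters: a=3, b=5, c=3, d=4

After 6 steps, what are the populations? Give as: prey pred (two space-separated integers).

Answer: 0 7

Derivation:
Step 1: prey: 51+15-48=18; pred: 19+29-7=41
Step 2: prey: 18+5-36=0; pred: 41+22-16=47
Step 3: prey: 0+0-0=0; pred: 47+0-18=29
Step 4: prey: 0+0-0=0; pred: 29+0-11=18
Step 5: prey: 0+0-0=0; pred: 18+0-7=11
Step 6: prey: 0+0-0=0; pred: 11+0-4=7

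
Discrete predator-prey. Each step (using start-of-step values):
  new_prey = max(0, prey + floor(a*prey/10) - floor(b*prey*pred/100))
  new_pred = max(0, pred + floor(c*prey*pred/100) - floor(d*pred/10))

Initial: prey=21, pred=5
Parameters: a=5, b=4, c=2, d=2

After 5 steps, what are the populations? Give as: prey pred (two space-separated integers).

Step 1: prey: 21+10-4=27; pred: 5+2-1=6
Step 2: prey: 27+13-6=34; pred: 6+3-1=8
Step 3: prey: 34+17-10=41; pred: 8+5-1=12
Step 4: prey: 41+20-19=42; pred: 12+9-2=19
Step 5: prey: 42+21-31=32; pred: 19+15-3=31

Answer: 32 31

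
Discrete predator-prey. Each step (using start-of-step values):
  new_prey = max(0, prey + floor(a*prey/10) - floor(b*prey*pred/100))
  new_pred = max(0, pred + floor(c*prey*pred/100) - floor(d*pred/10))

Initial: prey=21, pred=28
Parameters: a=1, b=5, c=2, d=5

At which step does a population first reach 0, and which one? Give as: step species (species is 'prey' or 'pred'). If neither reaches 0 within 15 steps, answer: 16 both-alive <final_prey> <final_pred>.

Answer: 1 prey

Derivation:
Step 1: prey: 21+2-29=0; pred: 28+11-14=25
First extinction: prey at step 1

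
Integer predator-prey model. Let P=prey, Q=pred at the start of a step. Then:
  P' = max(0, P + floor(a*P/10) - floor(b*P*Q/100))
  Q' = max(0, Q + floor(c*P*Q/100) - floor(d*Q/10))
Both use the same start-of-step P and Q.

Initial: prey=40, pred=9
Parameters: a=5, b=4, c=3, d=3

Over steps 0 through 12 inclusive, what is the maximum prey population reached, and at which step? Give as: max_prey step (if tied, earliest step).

Answer: 46 1

Derivation:
Step 1: prey: 40+20-14=46; pred: 9+10-2=17
Step 2: prey: 46+23-31=38; pred: 17+23-5=35
Step 3: prey: 38+19-53=4; pred: 35+39-10=64
Step 4: prey: 4+2-10=0; pred: 64+7-19=52
Step 5: prey: 0+0-0=0; pred: 52+0-15=37
Step 6: prey: 0+0-0=0; pred: 37+0-11=26
Step 7: prey: 0+0-0=0; pred: 26+0-7=19
Step 8: prey: 0+0-0=0; pred: 19+0-5=14
Step 9: prey: 0+0-0=0; pred: 14+0-4=10
Step 10: prey: 0+0-0=0; pred: 10+0-3=7
Step 11: prey: 0+0-0=0; pred: 7+0-2=5
Step 12: prey: 0+0-0=0; pred: 5+0-1=4
Max prey = 46 at step 1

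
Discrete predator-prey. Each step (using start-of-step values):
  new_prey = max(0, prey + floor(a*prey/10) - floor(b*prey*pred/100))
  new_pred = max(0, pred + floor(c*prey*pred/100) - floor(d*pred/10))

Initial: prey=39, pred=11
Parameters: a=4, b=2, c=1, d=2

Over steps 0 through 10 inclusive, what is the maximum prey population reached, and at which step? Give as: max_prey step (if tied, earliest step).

Step 1: prey: 39+15-8=46; pred: 11+4-2=13
Step 2: prey: 46+18-11=53; pred: 13+5-2=16
Step 3: prey: 53+21-16=58; pred: 16+8-3=21
Step 4: prey: 58+23-24=57; pred: 21+12-4=29
Step 5: prey: 57+22-33=46; pred: 29+16-5=40
Step 6: prey: 46+18-36=28; pred: 40+18-8=50
Step 7: prey: 28+11-28=11; pred: 50+14-10=54
Step 8: prey: 11+4-11=4; pred: 54+5-10=49
Step 9: prey: 4+1-3=2; pred: 49+1-9=41
Step 10: prey: 2+0-1=1; pred: 41+0-8=33
Max prey = 58 at step 3

Answer: 58 3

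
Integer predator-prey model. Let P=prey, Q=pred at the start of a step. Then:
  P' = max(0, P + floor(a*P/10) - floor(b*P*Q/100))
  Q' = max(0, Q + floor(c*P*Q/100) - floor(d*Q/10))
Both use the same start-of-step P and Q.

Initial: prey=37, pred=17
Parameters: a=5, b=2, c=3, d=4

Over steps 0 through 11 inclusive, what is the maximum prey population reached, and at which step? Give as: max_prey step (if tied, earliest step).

Answer: 43 1

Derivation:
Step 1: prey: 37+18-12=43; pred: 17+18-6=29
Step 2: prey: 43+21-24=40; pred: 29+37-11=55
Step 3: prey: 40+20-44=16; pred: 55+66-22=99
Step 4: prey: 16+8-31=0; pred: 99+47-39=107
Step 5: prey: 0+0-0=0; pred: 107+0-42=65
Step 6: prey: 0+0-0=0; pred: 65+0-26=39
Step 7: prey: 0+0-0=0; pred: 39+0-15=24
Step 8: prey: 0+0-0=0; pred: 24+0-9=15
Step 9: prey: 0+0-0=0; pred: 15+0-6=9
Step 10: prey: 0+0-0=0; pred: 9+0-3=6
Step 11: prey: 0+0-0=0; pred: 6+0-2=4
Max prey = 43 at step 1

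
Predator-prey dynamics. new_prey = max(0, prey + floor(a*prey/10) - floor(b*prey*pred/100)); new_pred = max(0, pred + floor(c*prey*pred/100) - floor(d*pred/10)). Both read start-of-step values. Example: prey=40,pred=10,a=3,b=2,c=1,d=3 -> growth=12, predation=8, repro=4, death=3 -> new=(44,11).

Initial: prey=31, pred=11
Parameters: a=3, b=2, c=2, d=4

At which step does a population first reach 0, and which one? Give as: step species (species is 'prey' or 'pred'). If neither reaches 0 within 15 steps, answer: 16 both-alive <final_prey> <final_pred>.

Step 1: prey: 31+9-6=34; pred: 11+6-4=13
Step 2: prey: 34+10-8=36; pred: 13+8-5=16
Step 3: prey: 36+10-11=35; pred: 16+11-6=21
Step 4: prey: 35+10-14=31; pred: 21+14-8=27
Step 5: prey: 31+9-16=24; pred: 27+16-10=33
Step 6: prey: 24+7-15=16; pred: 33+15-13=35
Step 7: prey: 16+4-11=9; pred: 35+11-14=32
Step 8: prey: 9+2-5=6; pred: 32+5-12=25
Step 9: prey: 6+1-3=4; pred: 25+3-10=18
Step 10: prey: 4+1-1=4; pred: 18+1-7=12
Step 11: prey: 4+1-0=5; pred: 12+0-4=8
Step 12: prey: 5+1-0=6; pred: 8+0-3=5
Step 13: prey: 6+1-0=7; pred: 5+0-2=3
Step 14: prey: 7+2-0=9; pred: 3+0-1=2
Step 15: prey: 9+2-0=11; pred: 2+0-0=2
No extinction within 15 steps

Answer: 16 both-alive 11 2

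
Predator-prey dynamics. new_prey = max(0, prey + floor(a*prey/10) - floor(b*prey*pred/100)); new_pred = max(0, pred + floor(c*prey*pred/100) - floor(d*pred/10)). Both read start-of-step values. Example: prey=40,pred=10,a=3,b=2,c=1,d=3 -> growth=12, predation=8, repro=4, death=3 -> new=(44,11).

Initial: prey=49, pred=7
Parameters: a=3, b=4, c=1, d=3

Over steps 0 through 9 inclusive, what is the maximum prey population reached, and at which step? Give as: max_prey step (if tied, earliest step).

Step 1: prey: 49+14-13=50; pred: 7+3-2=8
Step 2: prey: 50+15-16=49; pred: 8+4-2=10
Step 3: prey: 49+14-19=44; pred: 10+4-3=11
Step 4: prey: 44+13-19=38; pred: 11+4-3=12
Step 5: prey: 38+11-18=31; pred: 12+4-3=13
Step 6: prey: 31+9-16=24; pred: 13+4-3=14
Step 7: prey: 24+7-13=18; pred: 14+3-4=13
Step 8: prey: 18+5-9=14; pred: 13+2-3=12
Step 9: prey: 14+4-6=12; pred: 12+1-3=10
Max prey = 50 at step 1

Answer: 50 1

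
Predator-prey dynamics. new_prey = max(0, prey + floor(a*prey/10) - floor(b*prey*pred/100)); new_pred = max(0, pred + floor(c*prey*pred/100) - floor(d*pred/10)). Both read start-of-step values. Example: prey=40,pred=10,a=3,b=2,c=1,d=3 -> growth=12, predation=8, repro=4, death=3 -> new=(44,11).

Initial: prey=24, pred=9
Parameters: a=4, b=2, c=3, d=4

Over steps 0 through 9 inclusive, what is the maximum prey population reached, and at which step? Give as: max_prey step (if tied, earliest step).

Answer: 35 3

Derivation:
Step 1: prey: 24+9-4=29; pred: 9+6-3=12
Step 2: prey: 29+11-6=34; pred: 12+10-4=18
Step 3: prey: 34+13-12=35; pred: 18+18-7=29
Step 4: prey: 35+14-20=29; pred: 29+30-11=48
Step 5: prey: 29+11-27=13; pred: 48+41-19=70
Step 6: prey: 13+5-18=0; pred: 70+27-28=69
Step 7: prey: 0+0-0=0; pred: 69+0-27=42
Step 8: prey: 0+0-0=0; pred: 42+0-16=26
Step 9: prey: 0+0-0=0; pred: 26+0-10=16
Max prey = 35 at step 3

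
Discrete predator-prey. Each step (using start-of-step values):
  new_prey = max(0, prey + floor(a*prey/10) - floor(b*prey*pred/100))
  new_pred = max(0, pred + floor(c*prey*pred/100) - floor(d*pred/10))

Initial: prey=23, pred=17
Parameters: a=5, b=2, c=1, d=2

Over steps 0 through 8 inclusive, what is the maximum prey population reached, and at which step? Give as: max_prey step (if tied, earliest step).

Step 1: prey: 23+11-7=27; pred: 17+3-3=17
Step 2: prey: 27+13-9=31; pred: 17+4-3=18
Step 3: prey: 31+15-11=35; pred: 18+5-3=20
Step 4: prey: 35+17-14=38; pred: 20+7-4=23
Step 5: prey: 38+19-17=40; pred: 23+8-4=27
Step 6: prey: 40+20-21=39; pred: 27+10-5=32
Step 7: prey: 39+19-24=34; pred: 32+12-6=38
Step 8: prey: 34+17-25=26; pred: 38+12-7=43
Max prey = 40 at step 5

Answer: 40 5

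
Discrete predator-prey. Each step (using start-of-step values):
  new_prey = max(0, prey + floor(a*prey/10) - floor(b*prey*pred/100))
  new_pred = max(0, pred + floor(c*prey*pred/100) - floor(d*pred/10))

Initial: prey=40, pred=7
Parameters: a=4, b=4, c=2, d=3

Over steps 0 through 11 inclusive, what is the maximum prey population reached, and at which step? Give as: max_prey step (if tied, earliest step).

Answer: 45 1

Derivation:
Step 1: prey: 40+16-11=45; pred: 7+5-2=10
Step 2: prey: 45+18-18=45; pred: 10+9-3=16
Step 3: prey: 45+18-28=35; pred: 16+14-4=26
Step 4: prey: 35+14-36=13; pred: 26+18-7=37
Step 5: prey: 13+5-19=0; pred: 37+9-11=35
Step 6: prey: 0+0-0=0; pred: 35+0-10=25
Step 7: prey: 0+0-0=0; pred: 25+0-7=18
Step 8: prey: 0+0-0=0; pred: 18+0-5=13
Step 9: prey: 0+0-0=0; pred: 13+0-3=10
Step 10: prey: 0+0-0=0; pred: 10+0-3=7
Step 11: prey: 0+0-0=0; pred: 7+0-2=5
Max prey = 45 at step 1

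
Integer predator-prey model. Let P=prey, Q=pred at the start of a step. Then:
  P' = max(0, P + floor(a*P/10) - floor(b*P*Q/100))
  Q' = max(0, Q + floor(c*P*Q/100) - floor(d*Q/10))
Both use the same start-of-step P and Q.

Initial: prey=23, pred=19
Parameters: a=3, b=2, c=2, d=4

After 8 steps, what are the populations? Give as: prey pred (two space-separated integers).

Answer: 16 11

Derivation:
Step 1: prey: 23+6-8=21; pred: 19+8-7=20
Step 2: prey: 21+6-8=19; pred: 20+8-8=20
Step 3: prey: 19+5-7=17; pred: 20+7-8=19
Step 4: prey: 17+5-6=16; pred: 19+6-7=18
Step 5: prey: 16+4-5=15; pred: 18+5-7=16
Step 6: prey: 15+4-4=15; pred: 16+4-6=14
Step 7: prey: 15+4-4=15; pred: 14+4-5=13
Step 8: prey: 15+4-3=16; pred: 13+3-5=11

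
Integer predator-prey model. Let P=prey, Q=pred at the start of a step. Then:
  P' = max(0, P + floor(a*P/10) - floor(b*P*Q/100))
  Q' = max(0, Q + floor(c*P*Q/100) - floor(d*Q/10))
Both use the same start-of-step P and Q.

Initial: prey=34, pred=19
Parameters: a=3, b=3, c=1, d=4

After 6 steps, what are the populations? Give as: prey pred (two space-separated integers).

Step 1: prey: 34+10-19=25; pred: 19+6-7=18
Step 2: prey: 25+7-13=19; pred: 18+4-7=15
Step 3: prey: 19+5-8=16; pred: 15+2-6=11
Step 4: prey: 16+4-5=15; pred: 11+1-4=8
Step 5: prey: 15+4-3=16; pred: 8+1-3=6
Step 6: prey: 16+4-2=18; pred: 6+0-2=4

Answer: 18 4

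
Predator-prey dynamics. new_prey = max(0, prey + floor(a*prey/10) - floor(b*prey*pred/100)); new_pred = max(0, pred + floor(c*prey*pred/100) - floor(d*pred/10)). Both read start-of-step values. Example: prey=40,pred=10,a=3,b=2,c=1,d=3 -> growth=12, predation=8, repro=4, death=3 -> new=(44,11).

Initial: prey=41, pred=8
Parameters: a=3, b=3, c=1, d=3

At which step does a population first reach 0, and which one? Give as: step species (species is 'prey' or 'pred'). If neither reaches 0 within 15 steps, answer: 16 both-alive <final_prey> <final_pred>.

Answer: 16 both-alive 17 6

Derivation:
Step 1: prey: 41+12-9=44; pred: 8+3-2=9
Step 2: prey: 44+13-11=46; pred: 9+3-2=10
Step 3: prey: 46+13-13=46; pred: 10+4-3=11
Step 4: prey: 46+13-15=44; pred: 11+5-3=13
Step 5: prey: 44+13-17=40; pred: 13+5-3=15
Step 6: prey: 40+12-18=34; pred: 15+6-4=17
Step 7: prey: 34+10-17=27; pred: 17+5-5=17
Step 8: prey: 27+8-13=22; pred: 17+4-5=16
Step 9: prey: 22+6-10=18; pred: 16+3-4=15
Step 10: prey: 18+5-8=15; pred: 15+2-4=13
Step 11: prey: 15+4-5=14; pred: 13+1-3=11
Step 12: prey: 14+4-4=14; pred: 11+1-3=9
Step 13: prey: 14+4-3=15; pred: 9+1-2=8
Step 14: prey: 15+4-3=16; pred: 8+1-2=7
Step 15: prey: 16+4-3=17; pred: 7+1-2=6
No extinction within 15 steps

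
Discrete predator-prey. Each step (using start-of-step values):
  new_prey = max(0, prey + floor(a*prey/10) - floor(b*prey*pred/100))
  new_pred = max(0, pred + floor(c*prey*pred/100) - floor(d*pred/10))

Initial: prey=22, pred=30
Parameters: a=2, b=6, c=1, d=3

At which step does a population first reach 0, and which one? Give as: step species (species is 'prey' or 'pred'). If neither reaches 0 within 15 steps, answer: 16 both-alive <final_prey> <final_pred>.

Answer: 1 prey

Derivation:
Step 1: prey: 22+4-39=0; pred: 30+6-9=27
First extinction: prey at step 1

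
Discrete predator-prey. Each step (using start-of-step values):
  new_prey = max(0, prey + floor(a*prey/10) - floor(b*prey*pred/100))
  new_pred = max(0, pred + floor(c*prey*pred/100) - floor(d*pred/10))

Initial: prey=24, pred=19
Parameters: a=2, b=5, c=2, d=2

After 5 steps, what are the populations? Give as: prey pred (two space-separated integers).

Step 1: prey: 24+4-22=6; pred: 19+9-3=25
Step 2: prey: 6+1-7=0; pred: 25+3-5=23
Step 3: prey: 0+0-0=0; pred: 23+0-4=19
Step 4: prey: 0+0-0=0; pred: 19+0-3=16
Step 5: prey: 0+0-0=0; pred: 16+0-3=13

Answer: 0 13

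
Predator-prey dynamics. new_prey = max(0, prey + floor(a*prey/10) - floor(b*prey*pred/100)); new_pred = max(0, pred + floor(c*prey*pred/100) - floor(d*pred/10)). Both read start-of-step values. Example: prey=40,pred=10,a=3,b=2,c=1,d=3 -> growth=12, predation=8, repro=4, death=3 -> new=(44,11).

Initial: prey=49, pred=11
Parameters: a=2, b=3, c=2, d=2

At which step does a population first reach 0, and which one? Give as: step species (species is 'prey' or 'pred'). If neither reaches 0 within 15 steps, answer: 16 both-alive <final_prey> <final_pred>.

Answer: 4 prey

Derivation:
Step 1: prey: 49+9-16=42; pred: 11+10-2=19
Step 2: prey: 42+8-23=27; pred: 19+15-3=31
Step 3: prey: 27+5-25=7; pred: 31+16-6=41
Step 4: prey: 7+1-8=0; pred: 41+5-8=38
First extinction: prey at step 4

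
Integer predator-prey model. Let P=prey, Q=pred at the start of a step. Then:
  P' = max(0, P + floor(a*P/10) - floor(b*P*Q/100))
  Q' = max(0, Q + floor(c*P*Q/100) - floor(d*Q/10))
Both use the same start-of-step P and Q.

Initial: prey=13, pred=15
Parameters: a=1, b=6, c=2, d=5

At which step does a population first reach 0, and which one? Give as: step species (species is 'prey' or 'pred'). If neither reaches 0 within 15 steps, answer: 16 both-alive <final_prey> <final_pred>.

Answer: 16 both-alive 2 1

Derivation:
Step 1: prey: 13+1-11=3; pred: 15+3-7=11
Step 2: prey: 3+0-1=2; pred: 11+0-5=6
Step 3: prey: 2+0-0=2; pred: 6+0-3=3
Step 4: prey: 2+0-0=2; pred: 3+0-1=2
Step 5: prey: 2+0-0=2; pred: 2+0-1=1
Step 6: prey: 2+0-0=2; pred: 1+0-0=1
Steps 7-15: state stable at prey=2, pred=1 (no change)
No extinction within 15 steps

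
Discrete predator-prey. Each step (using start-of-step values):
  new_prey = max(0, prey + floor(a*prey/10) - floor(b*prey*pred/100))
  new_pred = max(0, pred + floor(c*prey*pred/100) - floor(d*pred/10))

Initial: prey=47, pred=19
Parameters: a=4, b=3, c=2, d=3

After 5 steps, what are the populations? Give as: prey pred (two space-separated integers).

Step 1: prey: 47+18-26=39; pred: 19+17-5=31
Step 2: prey: 39+15-36=18; pred: 31+24-9=46
Step 3: prey: 18+7-24=1; pred: 46+16-13=49
Step 4: prey: 1+0-1=0; pred: 49+0-14=35
Step 5: prey: 0+0-0=0; pred: 35+0-10=25

Answer: 0 25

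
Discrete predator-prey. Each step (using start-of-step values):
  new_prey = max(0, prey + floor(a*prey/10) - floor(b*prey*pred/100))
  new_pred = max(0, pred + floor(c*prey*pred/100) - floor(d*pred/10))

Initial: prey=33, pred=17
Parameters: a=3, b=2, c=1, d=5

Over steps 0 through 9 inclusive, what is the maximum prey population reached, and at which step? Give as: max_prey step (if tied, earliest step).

Step 1: prey: 33+9-11=31; pred: 17+5-8=14
Step 2: prey: 31+9-8=32; pred: 14+4-7=11
Step 3: prey: 32+9-7=34; pred: 11+3-5=9
Step 4: prey: 34+10-6=38; pred: 9+3-4=8
Step 5: prey: 38+11-6=43; pred: 8+3-4=7
Step 6: prey: 43+12-6=49; pred: 7+3-3=7
Step 7: prey: 49+14-6=57; pred: 7+3-3=7
Step 8: prey: 57+17-7=67; pred: 7+3-3=7
Step 9: prey: 67+20-9=78; pred: 7+4-3=8
Max prey = 78 at step 9

Answer: 78 9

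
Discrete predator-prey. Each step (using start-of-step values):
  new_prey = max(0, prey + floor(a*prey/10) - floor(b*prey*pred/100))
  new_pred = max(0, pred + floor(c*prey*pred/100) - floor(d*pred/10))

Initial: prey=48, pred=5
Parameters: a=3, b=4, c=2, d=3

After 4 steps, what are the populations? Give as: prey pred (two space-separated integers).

Answer: 13 35

Derivation:
Step 1: prey: 48+14-9=53; pred: 5+4-1=8
Step 2: prey: 53+15-16=52; pred: 8+8-2=14
Step 3: prey: 52+15-29=38; pred: 14+14-4=24
Step 4: prey: 38+11-36=13; pred: 24+18-7=35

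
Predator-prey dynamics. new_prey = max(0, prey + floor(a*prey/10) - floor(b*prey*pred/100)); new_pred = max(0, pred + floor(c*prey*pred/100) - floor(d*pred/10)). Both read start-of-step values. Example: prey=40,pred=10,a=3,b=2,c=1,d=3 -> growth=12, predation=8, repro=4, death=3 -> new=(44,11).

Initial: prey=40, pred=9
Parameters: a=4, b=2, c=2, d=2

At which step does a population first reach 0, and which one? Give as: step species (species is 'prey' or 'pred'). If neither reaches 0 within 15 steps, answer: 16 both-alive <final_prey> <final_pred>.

Step 1: prey: 40+16-7=49; pred: 9+7-1=15
Step 2: prey: 49+19-14=54; pred: 15+14-3=26
Step 3: prey: 54+21-28=47; pred: 26+28-5=49
Step 4: prey: 47+18-46=19; pred: 49+46-9=86
Step 5: prey: 19+7-32=0; pred: 86+32-17=101
First extinction: prey at step 5

Answer: 5 prey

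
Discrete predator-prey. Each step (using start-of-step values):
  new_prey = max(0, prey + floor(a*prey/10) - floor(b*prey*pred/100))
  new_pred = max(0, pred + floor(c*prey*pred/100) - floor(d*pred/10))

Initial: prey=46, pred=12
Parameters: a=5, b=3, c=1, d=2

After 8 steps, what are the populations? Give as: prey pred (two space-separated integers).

Answer: 1 28

Derivation:
Step 1: prey: 46+23-16=53; pred: 12+5-2=15
Step 2: prey: 53+26-23=56; pred: 15+7-3=19
Step 3: prey: 56+28-31=53; pred: 19+10-3=26
Step 4: prey: 53+26-41=38; pred: 26+13-5=34
Step 5: prey: 38+19-38=19; pred: 34+12-6=40
Step 6: prey: 19+9-22=6; pred: 40+7-8=39
Step 7: prey: 6+3-7=2; pred: 39+2-7=34
Step 8: prey: 2+1-2=1; pred: 34+0-6=28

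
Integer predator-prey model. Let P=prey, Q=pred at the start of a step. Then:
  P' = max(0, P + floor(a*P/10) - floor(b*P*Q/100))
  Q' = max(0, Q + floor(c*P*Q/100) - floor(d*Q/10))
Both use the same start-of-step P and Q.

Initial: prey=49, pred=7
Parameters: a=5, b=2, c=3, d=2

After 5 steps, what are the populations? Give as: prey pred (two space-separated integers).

Step 1: prey: 49+24-6=67; pred: 7+10-1=16
Step 2: prey: 67+33-21=79; pred: 16+32-3=45
Step 3: prey: 79+39-71=47; pred: 45+106-9=142
Step 4: prey: 47+23-133=0; pred: 142+200-28=314
Step 5: prey: 0+0-0=0; pred: 314+0-62=252

Answer: 0 252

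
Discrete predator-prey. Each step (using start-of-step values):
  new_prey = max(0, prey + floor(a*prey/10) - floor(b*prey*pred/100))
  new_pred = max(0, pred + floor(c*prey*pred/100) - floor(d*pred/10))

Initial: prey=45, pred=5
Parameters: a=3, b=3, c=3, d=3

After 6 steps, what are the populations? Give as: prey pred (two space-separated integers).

Step 1: prey: 45+13-6=52; pred: 5+6-1=10
Step 2: prey: 52+15-15=52; pred: 10+15-3=22
Step 3: prey: 52+15-34=33; pred: 22+34-6=50
Step 4: prey: 33+9-49=0; pred: 50+49-15=84
Step 5: prey: 0+0-0=0; pred: 84+0-25=59
Step 6: prey: 0+0-0=0; pred: 59+0-17=42

Answer: 0 42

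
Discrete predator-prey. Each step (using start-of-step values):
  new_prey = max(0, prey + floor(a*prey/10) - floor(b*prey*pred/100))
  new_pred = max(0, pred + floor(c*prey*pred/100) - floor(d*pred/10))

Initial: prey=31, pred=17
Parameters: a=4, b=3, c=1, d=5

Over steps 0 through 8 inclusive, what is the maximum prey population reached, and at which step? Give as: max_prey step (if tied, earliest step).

Answer: 89 8

Derivation:
Step 1: prey: 31+12-15=28; pred: 17+5-8=14
Step 2: prey: 28+11-11=28; pred: 14+3-7=10
Step 3: prey: 28+11-8=31; pred: 10+2-5=7
Step 4: prey: 31+12-6=37; pred: 7+2-3=6
Step 5: prey: 37+14-6=45; pred: 6+2-3=5
Step 6: prey: 45+18-6=57; pred: 5+2-2=5
Step 7: prey: 57+22-8=71; pred: 5+2-2=5
Step 8: prey: 71+28-10=89; pred: 5+3-2=6
Max prey = 89 at step 8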